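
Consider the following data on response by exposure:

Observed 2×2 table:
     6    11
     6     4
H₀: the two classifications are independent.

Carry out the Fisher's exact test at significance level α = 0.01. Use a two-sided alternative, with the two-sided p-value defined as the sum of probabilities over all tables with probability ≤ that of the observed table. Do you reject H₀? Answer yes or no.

Margins: r₁=17, r₂=10, c₁=12, c₂=15, n=27
p_obs = C(17,6)·C(10,6)/C(27,12); sum pmf over tables with pmf ≤ p_obs
p-value (two-sided) = 0.25660
At α=0.01: p ≥ α → fail to reject H₀

reject H₀: no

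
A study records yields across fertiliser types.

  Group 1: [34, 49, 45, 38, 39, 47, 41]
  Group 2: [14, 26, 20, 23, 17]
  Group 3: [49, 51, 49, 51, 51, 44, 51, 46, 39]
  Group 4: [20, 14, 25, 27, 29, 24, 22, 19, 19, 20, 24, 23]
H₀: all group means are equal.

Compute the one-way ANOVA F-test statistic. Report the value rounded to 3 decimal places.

test statistic = 79.492

Group means [41.86, 20.00, 47.89, 22.17], grand mean 33.030
SSB = Σnᵢ(x̄ᵢ−x̄)² = 4797.557; SSW = ΣΣ(x−x̄ᵢ)² = 583.413
MSB = 4797.557/3 = 1599.1857; MSW = 583.413/29 = 20.1177
F = MSB/MSW = 79.4916
df = (3, 29)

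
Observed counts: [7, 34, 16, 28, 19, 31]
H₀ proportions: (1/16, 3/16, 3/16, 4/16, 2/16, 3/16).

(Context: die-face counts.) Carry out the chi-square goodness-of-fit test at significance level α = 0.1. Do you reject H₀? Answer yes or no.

n = 135; E_i = n·p_i = [8.44, 25.31, 25.31, 33.75, 16.88, 25.31]
χ² = (7−8.44)²/8.44 + (34−25.31)²/25.31 + (16−25.31)²/25.31 + (28−33.75)²/33.75 + (19−16.88)²/16.88 + (31−25.31)²/25.31 = 9.1778
df = 5
p-value (upper-tail) = 0.10218
At α=0.1: p ≥ α → fail to reject H₀

reject H₀: no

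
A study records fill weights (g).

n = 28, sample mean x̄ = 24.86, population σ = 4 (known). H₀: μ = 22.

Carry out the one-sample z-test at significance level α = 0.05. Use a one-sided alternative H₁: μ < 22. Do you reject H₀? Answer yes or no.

reject H₀: no

SE = σ/√n = 4/√28 = 0.7559
z = (x̄−μ₀)/SE = (24.86−22)/0.7559 = 3.7834
p-value (one-sided, H₁ less) = 0.99992
At α=0.05: p ≥ α → fail to reject H₀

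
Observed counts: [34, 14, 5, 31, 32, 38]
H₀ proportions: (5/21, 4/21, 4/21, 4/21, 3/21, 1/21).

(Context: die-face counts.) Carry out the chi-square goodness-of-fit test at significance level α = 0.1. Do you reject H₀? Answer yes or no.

reject H₀: yes

n = 154; E_i = n·p_i = [36.67, 29.33, 29.33, 29.33, 22.00, 7.33]
χ² = (34−36.67)²/36.67 + (14−29.33)²/29.33 + (5−29.33)²/29.33 + (31−29.33)²/29.33 + (32−22.00)²/22.00 + (38−7.33)²/7.33 = 161.2773
df = 5
p-value (upper-tail) = 0.00000
At α=0.1: p < α → reject H₀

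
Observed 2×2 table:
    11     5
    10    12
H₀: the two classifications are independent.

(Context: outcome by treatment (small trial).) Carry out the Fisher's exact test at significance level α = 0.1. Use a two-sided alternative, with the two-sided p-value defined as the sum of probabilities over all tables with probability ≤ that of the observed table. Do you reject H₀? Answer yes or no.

reject H₀: no

Margins: r₁=16, r₂=22, c₁=21, c₂=17, n=38
p_obs = C(16,11)·C(22,10)/C(38,21); sum pmf over tables with pmf ≤ p_obs
p-value (two-sided) = 0.19716
At α=0.1: p ≥ α → fail to reject H₀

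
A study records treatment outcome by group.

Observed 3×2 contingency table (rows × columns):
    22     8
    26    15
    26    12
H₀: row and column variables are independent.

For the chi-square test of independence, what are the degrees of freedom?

df = (r−1)(c−1) = (3−1)·(2−1) = 2

degrees of freedom = 2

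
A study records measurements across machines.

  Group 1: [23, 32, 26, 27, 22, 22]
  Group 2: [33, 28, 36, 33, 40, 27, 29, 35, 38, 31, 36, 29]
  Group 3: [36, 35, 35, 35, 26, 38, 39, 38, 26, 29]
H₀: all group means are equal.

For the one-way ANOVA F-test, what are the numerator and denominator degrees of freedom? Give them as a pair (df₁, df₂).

degrees of freedom = [2, 25]

k = 3 groups, N = 28 total
df = (k−1, N−k) = (3−1, 28−3) = (2, 25)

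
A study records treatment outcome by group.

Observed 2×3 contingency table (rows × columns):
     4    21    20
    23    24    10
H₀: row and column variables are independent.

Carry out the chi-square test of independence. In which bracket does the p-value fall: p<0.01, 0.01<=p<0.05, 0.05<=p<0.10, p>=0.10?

p-value bracket: p<0.01

Row totals [45, 57], col totals [27, 45, 30], n=102
χ² = (4−11.91)²/11.91 + (21−19.85)²/19.85 + (20−13.24)²/13.24 + (23−15.09)²/15.09 + (24−25.15)²/25.15 + (10−16.76)²/16.76 = 15.7094
df = 2
p-value (upper-tail) = 0.00039
→ bracket: p<0.01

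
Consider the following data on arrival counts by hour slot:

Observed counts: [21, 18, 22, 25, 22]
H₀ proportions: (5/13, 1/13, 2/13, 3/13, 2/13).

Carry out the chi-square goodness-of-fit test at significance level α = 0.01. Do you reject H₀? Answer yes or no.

n = 108; E_i = n·p_i = [41.54, 8.31, 16.62, 24.92, 16.62]
χ² = (21−41.54)²/41.54 + (18−8.31)²/8.31 + (22−16.62)²/16.62 + (25−24.92)²/24.92 + (22−16.62)²/16.62 = 24.9531
df = 4
p-value (upper-tail) = 0.00005
At α=0.01: p < α → reject H₀

reject H₀: yes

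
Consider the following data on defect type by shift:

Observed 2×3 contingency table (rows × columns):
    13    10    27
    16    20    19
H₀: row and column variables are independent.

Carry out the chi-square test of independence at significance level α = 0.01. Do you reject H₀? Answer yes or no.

Row totals [50, 55], col totals [29, 30, 46], n=105
χ² = (13−13.81)²/13.81 + (10−14.29)²/14.29 + (27−21.90)²/21.90 + (16−15.19)²/15.19 + (20−15.71)²/15.71 + (19−24.10)²/24.10 = 4.8078
df = 2
p-value (upper-tail) = 0.09037
At α=0.01: p ≥ α → fail to reject H₀

reject H₀: no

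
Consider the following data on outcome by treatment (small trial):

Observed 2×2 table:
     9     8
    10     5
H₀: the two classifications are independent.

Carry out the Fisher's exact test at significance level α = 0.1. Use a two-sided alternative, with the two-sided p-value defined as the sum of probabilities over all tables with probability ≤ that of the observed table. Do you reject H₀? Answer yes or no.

Margins: r₁=17, r₂=15, c₁=19, c₂=13, n=32
p_obs = C(17,9)·C(15,10)/C(32,19); sum pmf over tables with pmf ≤ p_obs
p-value (two-sided) = 0.49053
At α=0.1: p ≥ α → fail to reject H₀

reject H₀: no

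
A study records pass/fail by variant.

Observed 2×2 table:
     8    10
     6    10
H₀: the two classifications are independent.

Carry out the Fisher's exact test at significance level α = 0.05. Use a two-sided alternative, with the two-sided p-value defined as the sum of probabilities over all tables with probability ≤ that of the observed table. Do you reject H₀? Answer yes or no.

reject H₀: no

Margins: r₁=18, r₂=16, c₁=14, c₂=20, n=34
p_obs = C(18,8)·C(16,6)/C(34,14); sum pmf over tables with pmf ≤ p_obs
p-value (two-sided) = 0.73845
At α=0.05: p ≥ α → fail to reject H₀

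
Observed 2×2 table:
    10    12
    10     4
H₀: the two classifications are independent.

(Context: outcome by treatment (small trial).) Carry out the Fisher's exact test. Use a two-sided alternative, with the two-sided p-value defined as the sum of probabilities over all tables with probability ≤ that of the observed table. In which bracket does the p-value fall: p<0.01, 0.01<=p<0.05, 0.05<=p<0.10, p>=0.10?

p-value bracket: p>=0.10

Margins: r₁=22, r₂=14, c₁=20, c₂=16, n=36
p_obs = C(22,10)·C(14,10)/C(36,20); sum pmf over tables with pmf ≤ p_obs
p-value (two-sided) = 0.17602
→ bracket: p>=0.10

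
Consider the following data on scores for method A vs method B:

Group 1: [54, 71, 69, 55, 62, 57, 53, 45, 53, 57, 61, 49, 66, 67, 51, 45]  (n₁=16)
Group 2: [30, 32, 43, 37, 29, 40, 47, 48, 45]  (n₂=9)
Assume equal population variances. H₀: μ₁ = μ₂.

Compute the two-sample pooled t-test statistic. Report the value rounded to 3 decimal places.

x̄₁=57.188, s₁=8.142, n₁=16
x̄₂=39.000, s₂=7.348, n₂=9
s_p² = [15·8.142² + 8·7.348²]/23 = 62.0190
SE = √(s_p²·(1/16+1/9)) = 3.2813
t = (57.188−39.000)/3.2813 = 5.5427
df = 23

test statistic = 5.543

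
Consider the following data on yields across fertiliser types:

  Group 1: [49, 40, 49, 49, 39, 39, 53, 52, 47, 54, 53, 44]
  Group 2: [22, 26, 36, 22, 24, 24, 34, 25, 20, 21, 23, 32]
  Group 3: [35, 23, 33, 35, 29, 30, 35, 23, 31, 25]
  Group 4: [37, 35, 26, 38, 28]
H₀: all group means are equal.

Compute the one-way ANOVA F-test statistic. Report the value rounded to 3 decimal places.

Group means [47.33, 25.75, 29.90, 32.80], grand mean 34.359
SSB = Σnᵢ(x̄ᵢ−x̄)² = 3120.358; SSW = ΣΣ(x−x̄ᵢ)² = 980.617
MSB = 3120.358/3 = 1040.1192; MSW = 980.617/35 = 28.0176
F = MSB/MSW = 37.1238
df = (3, 35)

test statistic = 37.124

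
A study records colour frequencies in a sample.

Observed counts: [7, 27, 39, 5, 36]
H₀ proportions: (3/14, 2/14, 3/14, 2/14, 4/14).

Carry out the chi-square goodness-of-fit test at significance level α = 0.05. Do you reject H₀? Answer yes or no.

reject H₀: yes

n = 114; E_i = n·p_i = [24.43, 16.29, 24.43, 16.29, 32.57]
χ² = (7−24.43)²/24.43 + (27−16.29)²/16.29 + (39−24.43)²/24.43 + (5−16.29)²/16.29 + (36−32.57)²/32.57 = 36.3567
df = 4
p-value (upper-tail) = 0.00000
At α=0.05: p < α → reject H₀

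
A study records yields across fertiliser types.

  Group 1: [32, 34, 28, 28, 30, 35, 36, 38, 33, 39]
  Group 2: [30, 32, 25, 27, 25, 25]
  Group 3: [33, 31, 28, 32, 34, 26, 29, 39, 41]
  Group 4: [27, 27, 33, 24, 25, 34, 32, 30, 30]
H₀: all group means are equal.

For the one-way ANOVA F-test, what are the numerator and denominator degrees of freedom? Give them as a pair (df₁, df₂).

degrees of freedom = [3, 30]

k = 4 groups, N = 34 total
df = (k−1, N−k) = (4−1, 34−4) = (3, 30)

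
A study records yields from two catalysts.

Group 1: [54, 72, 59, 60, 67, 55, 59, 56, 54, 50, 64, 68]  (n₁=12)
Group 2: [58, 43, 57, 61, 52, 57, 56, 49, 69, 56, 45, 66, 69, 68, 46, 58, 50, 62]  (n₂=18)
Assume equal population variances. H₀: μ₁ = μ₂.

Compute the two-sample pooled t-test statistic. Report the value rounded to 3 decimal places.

test statistic = 1.078

x̄₁=59.833, s₁=6.658, n₁=12
x̄₂=56.778, s₂=8.164, n₂=18
s_p² = [11·6.658² + 17·8.164²]/28 = 57.8849
SE = √(s_p²·(1/12+1/18)) = 2.8354
t = (59.833−56.778)/2.8354 = 1.0776
df = 28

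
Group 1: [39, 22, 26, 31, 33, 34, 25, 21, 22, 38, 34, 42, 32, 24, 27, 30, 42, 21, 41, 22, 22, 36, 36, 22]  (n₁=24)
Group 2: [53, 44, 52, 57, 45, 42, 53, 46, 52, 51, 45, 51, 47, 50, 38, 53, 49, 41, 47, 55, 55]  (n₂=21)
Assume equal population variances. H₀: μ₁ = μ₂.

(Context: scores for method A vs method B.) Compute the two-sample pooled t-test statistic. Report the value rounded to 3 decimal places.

test statistic = -9.825

x̄₁=30.083, s₁=7.342, n₁=24
x̄₂=48.857, s₂=5.092, n₂=21
s_p² = [23·7.342² + 20·5.092²]/43 = 40.8931
SE = √(s_p²·(1/24+1/21)) = 1.9108
t = (30.083−48.857)/1.9108 = -9.8251
df = 43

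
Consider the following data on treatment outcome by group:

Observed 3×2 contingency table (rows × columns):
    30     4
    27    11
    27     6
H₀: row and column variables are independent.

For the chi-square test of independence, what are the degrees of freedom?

degrees of freedom = 2

df = (r−1)(c−1) = (3−1)·(2−1) = 2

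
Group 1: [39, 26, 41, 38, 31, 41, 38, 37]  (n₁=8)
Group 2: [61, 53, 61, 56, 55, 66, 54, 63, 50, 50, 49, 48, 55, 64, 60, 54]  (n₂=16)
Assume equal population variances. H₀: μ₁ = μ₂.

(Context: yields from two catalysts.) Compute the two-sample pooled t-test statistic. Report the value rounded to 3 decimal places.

x̄₁=36.375, s₁=5.236, n₁=8
x̄₂=56.188, s₂=5.671, n₂=16
s_p² = [7·5.236² + 15·5.671²]/22 = 30.6506
SE = √(s_p²·(1/8+1/16)) = 2.3973
t = (36.375−56.188)/2.3973 = -8.2646
df = 22

test statistic = -8.265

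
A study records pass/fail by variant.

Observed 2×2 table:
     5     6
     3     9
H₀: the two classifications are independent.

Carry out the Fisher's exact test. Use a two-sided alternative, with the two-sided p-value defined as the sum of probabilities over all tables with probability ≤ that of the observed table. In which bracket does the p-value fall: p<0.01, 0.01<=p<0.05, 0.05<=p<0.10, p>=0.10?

p-value bracket: p>=0.10

Margins: r₁=11, r₂=12, c₁=8, c₂=15, n=23
p_obs = C(11,5)·C(12,3)/C(23,8); sum pmf over tables with pmf ≤ p_obs
p-value (two-sided) = 0.40032
→ bracket: p>=0.10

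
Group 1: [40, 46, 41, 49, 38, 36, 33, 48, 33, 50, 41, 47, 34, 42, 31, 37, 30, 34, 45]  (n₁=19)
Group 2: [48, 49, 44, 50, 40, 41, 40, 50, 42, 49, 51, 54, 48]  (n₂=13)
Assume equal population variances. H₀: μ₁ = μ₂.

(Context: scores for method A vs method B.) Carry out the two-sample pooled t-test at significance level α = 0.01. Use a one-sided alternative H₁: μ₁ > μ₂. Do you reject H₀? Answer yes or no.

reject H₀: no

x̄₁=39.737, s₁=6.410, n₁=19
x̄₂=46.615, s₂=4.646, n₂=13
s_p² = [18·6.410² + 12·4.646²]/30 = 33.2920
SE = √(s_p²·(1/19+1/13)) = 2.0768
t = (39.737−46.615)/2.0768 = -3.3121
df = 30
p-value (one-sided, H₁ greater) = 0.99879
At α=0.01: p ≥ α → fail to reject H₀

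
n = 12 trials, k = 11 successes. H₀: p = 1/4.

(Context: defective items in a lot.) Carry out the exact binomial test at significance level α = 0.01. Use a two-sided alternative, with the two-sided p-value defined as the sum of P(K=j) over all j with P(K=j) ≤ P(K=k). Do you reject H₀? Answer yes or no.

Exact binomial: n=12, k=11, p₀=1/4=0.2500
P(X=j) = C(n,j)·p₀^j·(1−p₀)^(n−j); p = Σ P(X=j) over j with P(X=j) ≤ P(X=11)
p-value (two-sided) = 0.00000
At α=0.01: p < α → reject H₀

reject H₀: yes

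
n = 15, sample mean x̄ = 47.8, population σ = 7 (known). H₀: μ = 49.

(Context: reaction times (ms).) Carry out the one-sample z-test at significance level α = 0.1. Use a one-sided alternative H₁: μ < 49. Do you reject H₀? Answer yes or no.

reject H₀: no

SE = σ/√n = 7/√15 = 1.8074
z = (x̄−μ₀)/SE = (47.8−49)/1.8074 = -0.6639
p-value (one-sided, H₁ less) = 0.25336
At α=0.1: p ≥ α → fail to reject H₀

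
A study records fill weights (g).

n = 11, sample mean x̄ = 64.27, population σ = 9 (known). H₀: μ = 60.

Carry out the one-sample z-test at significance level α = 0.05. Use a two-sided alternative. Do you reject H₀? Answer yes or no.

reject H₀: no

SE = σ/√n = 9/√11 = 2.7136
z = (x̄−μ₀)/SE = (64.27−60)/2.7136 = 1.5736
p-value (two-sided) = 0.11559
At α=0.05: p ≥ α → fail to reject H₀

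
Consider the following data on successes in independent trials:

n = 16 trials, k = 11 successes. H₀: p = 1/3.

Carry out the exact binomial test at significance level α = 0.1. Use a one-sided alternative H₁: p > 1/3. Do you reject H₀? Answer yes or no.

Exact binomial: n=16, k=11, p₀=1/3=0.3333
P(X≥11) from Σ C(n,i)·p₀^i·(1−p₀)^(n−i)
p-value (one-sided, H₁ greater) = 0.00404
At α=0.1: p < α → reject H₀

reject H₀: yes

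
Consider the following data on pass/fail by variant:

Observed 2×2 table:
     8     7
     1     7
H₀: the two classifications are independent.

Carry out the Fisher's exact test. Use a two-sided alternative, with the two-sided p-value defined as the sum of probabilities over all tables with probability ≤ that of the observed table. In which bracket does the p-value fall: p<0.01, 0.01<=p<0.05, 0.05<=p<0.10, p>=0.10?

Margins: r₁=15, r₂=8, c₁=9, c₂=14, n=23
p_obs = C(15,8)·C(8,1)/C(23,9); sum pmf over tables with pmf ≤ p_obs
p-value (two-sided) = 0.08576
→ bracket: 0.05<=p<0.10

p-value bracket: 0.05<=p<0.10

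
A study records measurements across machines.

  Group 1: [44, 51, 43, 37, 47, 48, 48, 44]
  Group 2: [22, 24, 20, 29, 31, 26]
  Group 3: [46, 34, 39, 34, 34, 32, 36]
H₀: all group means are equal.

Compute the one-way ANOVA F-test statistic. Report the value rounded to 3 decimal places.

test statistic = 34.927

Group means [45.25, 25.33, 36.43], grand mean 36.619
SSB = Σnᵢ(x̄ᵢ−x̄)² = 1360.405; SSW = ΣΣ(x−x̄ᵢ)² = 350.548
MSB = 1360.405/2 = 680.2024; MSW = 350.548/18 = 19.4749
F = MSB/MSW = 34.9272
df = (2, 18)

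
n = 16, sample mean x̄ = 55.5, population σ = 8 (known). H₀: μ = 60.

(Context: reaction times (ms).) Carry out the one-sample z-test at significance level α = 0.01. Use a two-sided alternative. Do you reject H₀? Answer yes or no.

reject H₀: no

SE = σ/√n = 8/√16 = 2.0000
z = (x̄−μ₀)/SE = (55.5−60)/2.0000 = -2.2500
p-value (two-sided) = 0.02445
At α=0.01: p ≥ α → fail to reject H₀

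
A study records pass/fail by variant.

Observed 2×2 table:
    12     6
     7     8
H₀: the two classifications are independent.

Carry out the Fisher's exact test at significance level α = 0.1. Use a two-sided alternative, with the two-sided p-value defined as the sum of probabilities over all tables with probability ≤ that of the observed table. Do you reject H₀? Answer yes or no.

reject H₀: no

Margins: r₁=18, r₂=15, c₁=19, c₂=14, n=33
p_obs = C(18,12)·C(15,7)/C(33,19); sum pmf over tables with pmf ≤ p_obs
p-value (two-sided) = 0.30411
At α=0.1: p ≥ α → fail to reject H₀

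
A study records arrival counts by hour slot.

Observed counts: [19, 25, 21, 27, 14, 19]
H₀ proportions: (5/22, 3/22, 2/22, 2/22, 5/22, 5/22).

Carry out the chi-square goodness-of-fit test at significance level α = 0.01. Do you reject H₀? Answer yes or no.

reject H₀: yes

n = 125; E_i = n·p_i = [28.41, 17.05, 11.36, 11.36, 28.41, 28.41]
χ² = (19−28.41)²/28.41 + (25−17.05)²/17.05 + (21−11.36)²/11.36 + (27−11.36)²/11.36 + (14−28.41)²/28.41 + (19−28.41)²/28.41 = 46.9403
df = 5
p-value (upper-tail) = 0.00000
At α=0.01: p < α → reject H₀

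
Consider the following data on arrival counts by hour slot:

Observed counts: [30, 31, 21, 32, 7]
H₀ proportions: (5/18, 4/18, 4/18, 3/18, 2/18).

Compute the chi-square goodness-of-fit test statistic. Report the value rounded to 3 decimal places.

n = 121; E_i = n·p_i = [33.61, 26.89, 26.89, 20.17, 13.44]
χ² = (30−33.61)²/33.61 + (31−26.89)²/26.89 + (21−26.89)²/26.89 + (32−20.17)²/20.17 + (7−13.44)²/13.44 = 12.3388
df = 4

test statistic = 12.339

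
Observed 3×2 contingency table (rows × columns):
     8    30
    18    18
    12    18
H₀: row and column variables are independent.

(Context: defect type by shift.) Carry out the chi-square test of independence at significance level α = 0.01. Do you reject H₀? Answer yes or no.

Row totals [38, 36, 30], col totals [38, 66], n=104
χ² = (8−13.88)²/13.88 + (30−24.12)²/24.12 + (18−13.15)²/13.15 + (18−22.85)²/22.85 + (12−10.96)²/10.96 + (18−19.04)²/19.04 = 6.8984
df = 2
p-value (upper-tail) = 0.03177
At α=0.01: p ≥ α → fail to reject H₀

reject H₀: no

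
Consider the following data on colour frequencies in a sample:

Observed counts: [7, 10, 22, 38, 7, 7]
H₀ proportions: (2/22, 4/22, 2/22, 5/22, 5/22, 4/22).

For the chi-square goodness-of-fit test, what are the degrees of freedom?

df = k − 1 = 6 − 1 = 5

degrees of freedom = 5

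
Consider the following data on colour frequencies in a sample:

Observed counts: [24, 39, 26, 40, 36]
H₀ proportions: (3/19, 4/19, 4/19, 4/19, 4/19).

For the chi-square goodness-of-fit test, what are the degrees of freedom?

degrees of freedom = 4

df = k − 1 = 5 − 1 = 4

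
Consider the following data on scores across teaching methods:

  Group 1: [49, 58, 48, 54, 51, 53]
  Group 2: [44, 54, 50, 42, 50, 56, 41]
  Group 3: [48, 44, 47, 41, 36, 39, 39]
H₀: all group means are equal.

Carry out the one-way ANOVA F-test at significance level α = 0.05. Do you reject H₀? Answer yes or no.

reject H₀: yes

Group means [52.17, 48.14, 42.00], grand mean 47.200
SSB = Σnᵢ(x̄ᵢ−x̄)² = 343.510; SSW = ΣΣ(x−x̄ᵢ)² = 395.690
MSB = 343.510/2 = 171.7548; MSW = 395.690/17 = 23.2759
F = MSB/MSW = 7.3791
df = (2, 17)
p-value (upper-tail) = 0.00493
At α=0.05: p < α → reject H₀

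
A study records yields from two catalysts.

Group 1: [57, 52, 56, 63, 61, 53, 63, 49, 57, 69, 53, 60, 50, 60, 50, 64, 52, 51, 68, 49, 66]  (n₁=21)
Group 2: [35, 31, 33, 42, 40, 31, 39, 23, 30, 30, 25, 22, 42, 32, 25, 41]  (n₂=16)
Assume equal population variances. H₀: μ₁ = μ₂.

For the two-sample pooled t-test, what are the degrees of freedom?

degrees of freedom = 35

df = n₁ + n₂ − 2 = 21 + 16 − 2 = 35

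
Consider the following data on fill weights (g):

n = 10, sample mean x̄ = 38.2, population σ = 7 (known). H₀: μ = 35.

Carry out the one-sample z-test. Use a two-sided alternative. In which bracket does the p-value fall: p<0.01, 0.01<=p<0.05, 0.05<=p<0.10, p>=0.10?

SE = σ/√n = 7/√10 = 2.2136
z = (x̄−μ₀)/SE = (38.2−35)/2.2136 = 1.4456
p-value (two-sided) = 0.14829
→ bracket: p>=0.10

p-value bracket: p>=0.10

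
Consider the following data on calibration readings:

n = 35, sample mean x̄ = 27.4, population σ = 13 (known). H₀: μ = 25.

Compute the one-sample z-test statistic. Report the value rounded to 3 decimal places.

SE = σ/√n = 13/√35 = 2.1974
z = (x̄−μ₀)/SE = (27.4−25)/2.1974 = 1.0922

test statistic = 1.092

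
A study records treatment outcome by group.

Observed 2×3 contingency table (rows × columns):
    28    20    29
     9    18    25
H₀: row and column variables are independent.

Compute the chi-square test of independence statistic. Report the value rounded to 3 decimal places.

Row totals [77, 52], col totals [37, 38, 54], n=129
χ² = (28−22.09)²/22.09 + (20−22.68)²/22.68 + (29−32.23)²/32.23 + (9−14.91)²/14.91 + (18−15.32)²/15.32 + (25−21.77)²/21.77 = 5.5207
df = 2

test statistic = 5.521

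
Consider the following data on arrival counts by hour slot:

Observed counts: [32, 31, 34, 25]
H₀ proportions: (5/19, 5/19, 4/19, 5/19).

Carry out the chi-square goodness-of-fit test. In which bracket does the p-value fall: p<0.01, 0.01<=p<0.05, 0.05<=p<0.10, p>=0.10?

n = 122; E_i = n·p_i = [32.11, 32.11, 25.68, 32.11]
χ² = (32−32.11)²/32.11 + (31−32.11)²/32.11 + (34−25.68)²/25.68 + (25−32.11)²/32.11 = 4.3033
df = 3
p-value (upper-tail) = 0.23052
→ bracket: p>=0.10

p-value bracket: p>=0.10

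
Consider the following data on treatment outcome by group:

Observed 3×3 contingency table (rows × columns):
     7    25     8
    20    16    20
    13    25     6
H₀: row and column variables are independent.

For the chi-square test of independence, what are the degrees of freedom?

degrees of freedom = 4

df = (r−1)(c−1) = (3−1)·(3−1) = 4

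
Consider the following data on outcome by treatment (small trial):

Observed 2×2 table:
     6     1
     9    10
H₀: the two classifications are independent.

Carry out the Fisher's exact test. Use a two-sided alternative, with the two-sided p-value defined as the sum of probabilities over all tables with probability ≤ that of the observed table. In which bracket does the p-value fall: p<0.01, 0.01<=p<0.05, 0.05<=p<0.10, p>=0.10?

p-value bracket: p>=0.10

Margins: r₁=7, r₂=19, c₁=15, c₂=11, n=26
p_obs = C(7,6)·C(19,9)/C(26,15); sum pmf over tables with pmf ≤ p_obs
p-value (two-sided) = 0.17826
→ bracket: p>=0.10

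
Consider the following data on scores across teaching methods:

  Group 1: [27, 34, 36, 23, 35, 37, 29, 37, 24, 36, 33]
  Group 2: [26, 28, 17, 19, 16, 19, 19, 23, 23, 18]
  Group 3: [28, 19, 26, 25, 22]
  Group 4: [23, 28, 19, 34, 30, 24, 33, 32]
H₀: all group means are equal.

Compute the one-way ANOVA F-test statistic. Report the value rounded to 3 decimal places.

test statistic = 10.323

Group means [31.91, 20.80, 24.00, 27.88], grand mean 26.529
SSB = Σnᵢ(x̄ᵢ−x̄)² = 693.086; SSW = ΣΣ(x−x̄ᵢ)² = 671.384
MSB = 693.086/3 = 231.0288; MSW = 671.384/30 = 22.3795
F = MSB/MSW = 10.3232
df = (3, 30)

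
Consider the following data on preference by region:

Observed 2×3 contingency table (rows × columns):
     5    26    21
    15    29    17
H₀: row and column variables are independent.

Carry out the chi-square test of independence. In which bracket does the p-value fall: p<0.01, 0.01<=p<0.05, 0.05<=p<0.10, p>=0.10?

Row totals [52, 61], col totals [20, 55, 38], n=113
χ² = (5−9.20)²/9.20 + (26−25.31)²/25.31 + (21−17.49)²/17.49 + (15−10.80)²/10.80 + (29−29.69)²/29.69 + (17−20.51)²/20.51 = 4.8990
df = 2
p-value (upper-tail) = 0.08634
→ bracket: 0.05<=p<0.10

p-value bracket: 0.05<=p<0.10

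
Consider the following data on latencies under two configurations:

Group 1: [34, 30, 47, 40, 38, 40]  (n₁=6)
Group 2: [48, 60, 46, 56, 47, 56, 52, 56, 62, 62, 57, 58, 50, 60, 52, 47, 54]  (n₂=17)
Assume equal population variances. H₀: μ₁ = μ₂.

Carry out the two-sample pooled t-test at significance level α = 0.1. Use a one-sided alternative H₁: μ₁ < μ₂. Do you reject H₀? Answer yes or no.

x̄₁=38.167, s₁=5.811, n₁=6
x̄₂=54.294, s₂=5.347, n₂=17
s_p² = [5·5.811² + 16·5.347²]/21 = 29.8268
SE = √(s_p²·(1/6+1/17)) = 2.5934
t = (38.167−54.294)/2.5934 = -6.2187
df = 21
p-value (one-sided, H₁ less) = 0.00000
At α=0.1: p < α → reject H₀

reject H₀: yes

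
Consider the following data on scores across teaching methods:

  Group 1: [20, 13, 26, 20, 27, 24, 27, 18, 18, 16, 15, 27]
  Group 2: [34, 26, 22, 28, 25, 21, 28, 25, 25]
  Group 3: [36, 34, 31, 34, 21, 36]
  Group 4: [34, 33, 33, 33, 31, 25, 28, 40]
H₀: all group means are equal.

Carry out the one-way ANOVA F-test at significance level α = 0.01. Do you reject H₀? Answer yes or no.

reject H₀: yes

Group means [20.92, 26.00, 32.00, 32.12], grand mean 26.686
SSB = Σnᵢ(x̄ᵢ−x̄)² = 809.751; SSW = ΣΣ(x−x̄ᵢ)² = 701.792
MSB = 809.751/3 = 269.9171; MSW = 701.792/31 = 22.6384
F = MSB/MSW = 11.9230
df = (3, 31)
p-value (upper-tail) = 0.00002
At α=0.01: p < α → reject H₀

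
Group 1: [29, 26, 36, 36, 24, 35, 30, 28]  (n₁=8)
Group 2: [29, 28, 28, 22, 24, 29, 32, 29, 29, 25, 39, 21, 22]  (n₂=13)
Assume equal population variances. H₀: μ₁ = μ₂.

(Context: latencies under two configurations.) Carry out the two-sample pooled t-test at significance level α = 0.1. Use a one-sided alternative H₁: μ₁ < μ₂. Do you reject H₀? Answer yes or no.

reject H₀: no

x̄₁=30.500, s₁=4.660, n₁=8
x̄₂=27.462, s₂=4.858, n₂=13
s_p² = [7·4.660² + 12·4.858²]/19 = 22.9069
SE = √(s_p²·(1/8+1/13)) = 2.1507
t = (30.500−27.462)/2.1507 = 1.4128
df = 19
p-value (one-sided, H₁ less) = 0.91306
At α=0.1: p ≥ α → fail to reject H₀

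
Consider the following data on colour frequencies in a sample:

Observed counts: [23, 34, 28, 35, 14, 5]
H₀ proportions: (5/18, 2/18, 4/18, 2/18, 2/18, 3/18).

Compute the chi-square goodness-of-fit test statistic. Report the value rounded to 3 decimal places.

n = 139; E_i = n·p_i = [38.61, 15.44, 30.89, 15.44, 15.44, 23.17]
χ² = (23−38.61)²/38.61 + (34−15.44)²/15.44 + (28−30.89)²/30.89 + (35−15.44)²/15.44 + (14−15.44)²/15.44 + (5−23.17)²/23.17 = 68.0173
df = 5

test statistic = 68.017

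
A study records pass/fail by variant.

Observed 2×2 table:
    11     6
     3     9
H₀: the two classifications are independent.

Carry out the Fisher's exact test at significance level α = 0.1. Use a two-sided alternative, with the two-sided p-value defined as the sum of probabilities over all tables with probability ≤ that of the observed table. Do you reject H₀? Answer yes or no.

Margins: r₁=17, r₂=12, c₁=14, c₂=15, n=29
p_obs = C(17,11)·C(12,3)/C(29,14); sum pmf over tables with pmf ≤ p_obs
p-value (two-sided) = 0.06043
At α=0.1: p < α → reject H₀

reject H₀: yes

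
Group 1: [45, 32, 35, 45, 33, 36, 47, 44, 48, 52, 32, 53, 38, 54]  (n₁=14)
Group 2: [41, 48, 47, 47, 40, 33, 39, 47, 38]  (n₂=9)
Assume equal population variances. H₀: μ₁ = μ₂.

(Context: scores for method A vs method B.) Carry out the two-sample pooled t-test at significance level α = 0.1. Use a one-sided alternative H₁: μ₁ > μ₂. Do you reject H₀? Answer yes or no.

x̄₁=42.429, s₁=7.978, n₁=14
x̄₂=42.222, s₂=5.263, n₂=9
s_p² = [13·7.978² + 8·5.263²]/21 = 49.9516
SE = √(s_p²·(1/14+1/9)) = 3.0196
t = (42.429−42.222)/3.0196 = 0.0683
df = 21
p-value (one-sided, H₁ greater) = 0.47308
At α=0.1: p ≥ α → fail to reject H₀

reject H₀: no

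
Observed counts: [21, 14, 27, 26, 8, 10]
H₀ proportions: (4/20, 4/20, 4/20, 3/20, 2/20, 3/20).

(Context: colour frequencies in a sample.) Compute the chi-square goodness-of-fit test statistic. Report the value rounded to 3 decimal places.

n = 106; E_i = n·p_i = [21.20, 21.20, 21.20, 15.90, 10.60, 15.90]
χ² = (21−21.20)²/21.20 + (14−21.20)²/21.20 + (27−21.20)²/21.20 + (26−15.90)²/15.90 + (8−10.60)²/10.60 + (10−15.90)²/15.90 = 13.2767
df = 5

test statistic = 13.277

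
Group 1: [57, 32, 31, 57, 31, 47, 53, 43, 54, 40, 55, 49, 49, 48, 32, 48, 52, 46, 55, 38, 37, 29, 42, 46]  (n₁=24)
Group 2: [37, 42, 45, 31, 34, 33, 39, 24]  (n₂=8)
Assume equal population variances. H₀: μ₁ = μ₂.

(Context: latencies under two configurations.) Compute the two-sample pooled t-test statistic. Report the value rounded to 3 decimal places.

test statistic = 2.586

x̄₁=44.625, s₁=9.021, n₁=24
x̄₂=35.625, s₂=6.632, n₂=8
s_p² = [23·9.021² + 7·6.632²]/30 = 72.6500
SE = √(s_p²·(1/24+1/8)) = 3.4797
t = (44.625−35.625)/3.4797 = 2.5864
df = 30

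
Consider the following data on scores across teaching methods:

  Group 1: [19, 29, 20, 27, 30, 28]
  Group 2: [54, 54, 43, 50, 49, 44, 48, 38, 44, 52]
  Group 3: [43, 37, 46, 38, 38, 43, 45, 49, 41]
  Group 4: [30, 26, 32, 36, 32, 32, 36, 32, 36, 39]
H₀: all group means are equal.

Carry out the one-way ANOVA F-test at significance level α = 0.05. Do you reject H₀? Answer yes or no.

reject H₀: yes

Group means [25.50, 47.60, 42.22, 33.10], grand mean 38.286
SSB = Σnᵢ(x̄ᵢ−x̄)² = 2256.787; SSW = ΣΣ(x−x̄ᵢ)² = 620.356
MSB = 2256.787/3 = 752.2624; MSW = 620.356/31 = 20.0115
F = MSB/MSW = 37.5916
df = (3, 31)
p-value (upper-tail) = 0.00000
At α=0.05: p < α → reject H₀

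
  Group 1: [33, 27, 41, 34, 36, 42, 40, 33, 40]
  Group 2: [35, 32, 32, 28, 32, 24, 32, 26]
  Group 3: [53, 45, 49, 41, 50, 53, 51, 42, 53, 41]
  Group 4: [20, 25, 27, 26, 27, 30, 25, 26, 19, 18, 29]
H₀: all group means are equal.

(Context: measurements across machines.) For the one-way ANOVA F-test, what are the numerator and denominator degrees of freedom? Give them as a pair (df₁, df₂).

k = 4 groups, N = 38 total
df = (k−1, N−k) = (4−1, 38−4) = (3, 34)

degrees of freedom = [3, 34]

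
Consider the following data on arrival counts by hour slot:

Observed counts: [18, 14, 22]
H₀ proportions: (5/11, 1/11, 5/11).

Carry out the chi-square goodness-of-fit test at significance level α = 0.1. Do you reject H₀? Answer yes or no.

n = 54; E_i = n·p_i = [24.55, 4.91, 24.55]
χ² = (18−24.55)²/24.55 + (14−4.91)²/4.91 + (22−24.55)²/24.55 = 18.8444
df = 2
p-value (upper-tail) = 0.00008
At α=0.1: p < α → reject H₀

reject H₀: yes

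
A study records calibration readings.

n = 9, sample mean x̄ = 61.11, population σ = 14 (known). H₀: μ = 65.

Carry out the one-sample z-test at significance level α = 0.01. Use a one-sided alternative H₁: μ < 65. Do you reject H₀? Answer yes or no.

reject H₀: no

SE = σ/√n = 14/√9 = 4.6667
z = (x̄−μ₀)/SE = (61.11−65)/4.6667 = -0.8336
p-value (one-sided, H₁ less) = 0.20226
At α=0.01: p ≥ α → fail to reject H₀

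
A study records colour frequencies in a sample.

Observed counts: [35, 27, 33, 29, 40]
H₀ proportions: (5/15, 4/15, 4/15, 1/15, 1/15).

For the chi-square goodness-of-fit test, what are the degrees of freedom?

degrees of freedom = 4

df = k − 1 = 5 − 1 = 4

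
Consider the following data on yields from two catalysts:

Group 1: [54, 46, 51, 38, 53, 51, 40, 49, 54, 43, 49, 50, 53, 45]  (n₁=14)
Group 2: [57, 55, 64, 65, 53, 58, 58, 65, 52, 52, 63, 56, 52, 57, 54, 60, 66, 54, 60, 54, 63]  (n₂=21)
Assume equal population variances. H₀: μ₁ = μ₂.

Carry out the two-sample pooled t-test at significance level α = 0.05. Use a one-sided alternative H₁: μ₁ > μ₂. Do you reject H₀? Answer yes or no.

reject H₀: no

x̄₁=48.286, s₁=5.165, n₁=14
x̄₂=58.000, s₂=4.754, n₂=21
s_p² = [13·5.165² + 20·4.754²]/33 = 24.2078
SE = √(s_p²·(1/14+1/21)) = 1.6976
t = (48.286−58.000)/1.6976 = -5.7223
df = 33
p-value (one-sided, H₁ greater) = 1.00000
At α=0.05: p ≥ α → fail to reject H₀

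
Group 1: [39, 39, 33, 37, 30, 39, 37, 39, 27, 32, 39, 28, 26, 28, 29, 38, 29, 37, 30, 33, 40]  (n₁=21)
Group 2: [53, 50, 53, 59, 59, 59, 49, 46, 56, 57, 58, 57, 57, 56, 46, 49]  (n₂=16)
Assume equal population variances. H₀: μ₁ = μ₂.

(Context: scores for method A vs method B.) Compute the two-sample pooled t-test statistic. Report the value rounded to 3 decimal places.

test statistic = -12.774

x̄₁=33.762, s₁=4.878, n₁=21
x̄₂=54.000, s₂=4.633, n₂=16
s_p² = [20·4.878² + 15·4.633²]/35 = 22.7946
SE = √(s_p²·(1/21+1/16)) = 1.5843
t = (33.762−54.000)/1.5843 = -12.7739
df = 35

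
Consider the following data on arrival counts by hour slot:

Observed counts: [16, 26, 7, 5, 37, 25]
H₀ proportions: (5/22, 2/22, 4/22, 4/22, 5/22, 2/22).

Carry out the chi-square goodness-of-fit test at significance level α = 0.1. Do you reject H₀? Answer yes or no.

n = 116; E_i = n·p_i = [26.36, 10.55, 21.09, 21.09, 26.36, 10.55]
χ² = (16−26.36)²/26.36 + (26−10.55)²/10.55 + (7−21.09)²/21.09 + (5−21.09)²/21.09 + (37−26.36)²/26.36 + (25−10.55)²/10.55 = 72.5172
df = 5
p-value (upper-tail) = 0.00000
At α=0.1: p < α → reject H₀

reject H₀: yes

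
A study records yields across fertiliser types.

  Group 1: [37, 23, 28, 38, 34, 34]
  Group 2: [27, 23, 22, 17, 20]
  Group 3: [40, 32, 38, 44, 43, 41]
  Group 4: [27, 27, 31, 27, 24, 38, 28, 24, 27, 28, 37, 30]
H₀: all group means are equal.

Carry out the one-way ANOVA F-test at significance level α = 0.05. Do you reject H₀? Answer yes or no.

Group means [32.33, 21.80, 39.67, 29.00], grand mean 30.655
SSB = Σnᵢ(x̄ᵢ−x̄)² = 929.085; SSW = ΣΣ(x−x̄ᵢ)² = 531.467
MSB = 929.085/3 = 309.6950; MSW = 531.467/25 = 21.2587
F = MSB/MSW = 14.5679
df = (3, 25)
p-value (upper-tail) = 0.00001
At α=0.05: p < α → reject H₀

reject H₀: yes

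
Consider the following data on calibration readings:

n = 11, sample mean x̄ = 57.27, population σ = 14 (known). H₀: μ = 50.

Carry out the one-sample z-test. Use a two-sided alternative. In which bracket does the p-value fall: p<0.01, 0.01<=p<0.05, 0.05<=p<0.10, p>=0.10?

SE = σ/√n = 14/√11 = 4.2212
z = (x̄−μ₀)/SE = (57.27−50)/4.2212 = 1.7223
p-value (two-sided) = 0.08502
→ bracket: 0.05<=p<0.10

p-value bracket: 0.05<=p<0.10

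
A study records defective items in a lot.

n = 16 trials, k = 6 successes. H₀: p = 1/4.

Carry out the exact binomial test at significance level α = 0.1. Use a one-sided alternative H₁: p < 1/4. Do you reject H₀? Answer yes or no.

reject H₀: no

Exact binomial: n=16, k=6, p₀=1/4=0.2500
P(X≤6) from Σ C(n,i)·p₀^i·(1−p₀)^(n−i)
p-value (one-sided, H₁ less) = 0.92044
At α=0.1: p ≥ α → fail to reject H₀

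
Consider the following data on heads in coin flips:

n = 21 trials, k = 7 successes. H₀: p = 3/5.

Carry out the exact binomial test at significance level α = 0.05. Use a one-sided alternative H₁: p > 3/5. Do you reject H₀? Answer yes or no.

reject H₀: no

Exact binomial: n=21, k=7, p₀=3/5=0.6000
P(X≥7) from Σ C(n,i)·p₀^i·(1−p₀)^(n−i)
p-value (one-sided, H₁ greater) = 0.99645
At α=0.05: p ≥ α → fail to reject H₀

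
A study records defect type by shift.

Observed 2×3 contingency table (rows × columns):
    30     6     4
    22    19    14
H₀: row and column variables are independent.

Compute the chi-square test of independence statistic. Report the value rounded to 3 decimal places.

Row totals [40, 55], col totals [52, 25, 18], n=95
χ² = (30−21.89)²/21.89 + (6−10.53)²/10.53 + (4−7.58)²/7.58 + (22−30.11)²/30.11 + (19−14.47)²/14.47 + (14−10.42)²/10.42 = 11.4637
df = 2

test statistic = 11.464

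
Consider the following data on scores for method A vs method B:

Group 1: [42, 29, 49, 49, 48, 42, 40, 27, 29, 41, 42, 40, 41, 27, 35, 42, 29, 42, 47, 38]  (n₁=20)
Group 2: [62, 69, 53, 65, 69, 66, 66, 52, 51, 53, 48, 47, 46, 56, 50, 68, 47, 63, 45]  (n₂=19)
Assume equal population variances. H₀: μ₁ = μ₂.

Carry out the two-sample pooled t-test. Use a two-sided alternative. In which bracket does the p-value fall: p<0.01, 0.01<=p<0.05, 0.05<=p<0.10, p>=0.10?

x̄₁=38.950, s₁=7.273, n₁=20
x̄₂=56.632, s₂=8.764, n₂=19
s_p² = [19·7.273² + 18·8.764²]/37 = 64.5235
SE = √(s_p²·(1/20+1/19)) = 2.5734
t = (38.950−56.632)/2.5734 = -6.8710
df = 37
p-value (two-sided) = 0.00000
→ bracket: p<0.01

p-value bracket: p<0.01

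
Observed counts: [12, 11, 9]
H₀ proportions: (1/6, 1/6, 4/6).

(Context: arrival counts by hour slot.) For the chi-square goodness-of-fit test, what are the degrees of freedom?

df = k − 1 = 3 − 1 = 2

degrees of freedom = 2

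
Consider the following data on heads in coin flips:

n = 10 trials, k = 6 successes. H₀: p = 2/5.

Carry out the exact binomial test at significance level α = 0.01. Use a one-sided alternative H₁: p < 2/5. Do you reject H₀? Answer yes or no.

reject H₀: no

Exact binomial: n=10, k=6, p₀=2/5=0.4000
P(X≤6) from Σ C(n,i)·p₀^i·(1−p₀)^(n−i)
p-value (one-sided, H₁ less) = 0.94524
At α=0.01: p ≥ α → fail to reject H₀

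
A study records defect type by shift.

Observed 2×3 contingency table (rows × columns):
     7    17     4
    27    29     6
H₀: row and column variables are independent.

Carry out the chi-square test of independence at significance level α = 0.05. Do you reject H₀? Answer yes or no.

reject H₀: no

Row totals [28, 62], col totals [34, 46, 10], n=90
χ² = (7−10.58)²/10.58 + (17−14.31)²/14.31 + (4−3.11)²/3.11 + (27−23.42)²/23.42 + (29−31.69)²/31.69 + (6−6.89)²/6.89 = 2.8587
df = 2
p-value (upper-tail) = 0.23947
At α=0.05: p ≥ α → fail to reject H₀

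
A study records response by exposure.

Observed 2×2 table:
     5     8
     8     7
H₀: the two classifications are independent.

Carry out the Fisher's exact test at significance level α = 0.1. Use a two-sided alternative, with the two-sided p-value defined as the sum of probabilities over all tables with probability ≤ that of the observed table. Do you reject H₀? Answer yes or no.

Margins: r₁=13, r₂=15, c₁=13, c₂=15, n=28
p_obs = C(13,5)·C(15,8)/C(28,13); sum pmf over tables with pmf ≤ p_obs
p-value (two-sided) = 0.47570
At α=0.1: p ≥ α → fail to reject H₀

reject H₀: no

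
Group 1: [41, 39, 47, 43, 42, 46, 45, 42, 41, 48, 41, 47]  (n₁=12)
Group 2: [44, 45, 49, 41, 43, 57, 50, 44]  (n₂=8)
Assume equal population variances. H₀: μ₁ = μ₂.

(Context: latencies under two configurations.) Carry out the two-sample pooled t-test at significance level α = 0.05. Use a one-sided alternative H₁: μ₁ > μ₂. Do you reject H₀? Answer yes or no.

reject H₀: no

x̄₁=43.500, s₁=2.970, n₁=12
x̄₂=46.625, s₂=5.153, n₂=8
s_p² = [11·2.970² + 7·5.153²]/18 = 15.7153
SE = √(s_p²·(1/12+1/8)) = 1.8094
t = (43.500−46.625)/1.8094 = -1.7271
df = 18
p-value (one-sided, H₁ greater) = 0.94936
At α=0.05: p ≥ α → fail to reject H₀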